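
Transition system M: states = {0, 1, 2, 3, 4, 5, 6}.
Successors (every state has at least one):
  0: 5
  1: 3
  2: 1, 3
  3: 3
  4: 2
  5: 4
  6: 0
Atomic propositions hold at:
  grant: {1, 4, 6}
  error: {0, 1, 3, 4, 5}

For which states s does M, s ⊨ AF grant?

{0, 1, 4, 5, 6}

AF grant: least fixpoint, start Z0 = {1, 4, 6}, add states with every successor in Z. Z1 = {1, 4, 5, 6}; Z2 = {0, 1, 4, 5, 6}; fixed.
Sat(AF grant) = {0, 1, 4, 5, 6}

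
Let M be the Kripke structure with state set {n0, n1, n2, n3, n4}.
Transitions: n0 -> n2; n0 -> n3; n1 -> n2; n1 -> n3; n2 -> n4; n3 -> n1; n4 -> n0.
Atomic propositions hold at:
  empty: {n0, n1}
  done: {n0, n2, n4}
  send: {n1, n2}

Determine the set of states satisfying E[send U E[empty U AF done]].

AF done: least fixpoint, start Z0 = {n0, n2, n4}, add states with every successor in Z. Already a fixed point.
Sat(AF done) = {n0, n2, n4}
E[empty U AF done]: least fixpoint, start Z0 = Sat(AF done) = {n0, n2, n4}, add states in Sat(empty) with some successor in Z. Z1 = {n0, n1, n2, n4}; fixed.
Sat(E[empty U AF done]) = {n0, n1, n2, n4}
E[send U E[empty U AF done]]: least fixpoint, start Z0 = Sat(E[empty U AF done]) = {n0, n1, n2, n4}, add states in Sat(send) with some successor in Z. Already a fixed point.
Sat(E[send U E[empty U AF done]]) = {n0, n1, n2, n4}

{n0, n1, n2, n4}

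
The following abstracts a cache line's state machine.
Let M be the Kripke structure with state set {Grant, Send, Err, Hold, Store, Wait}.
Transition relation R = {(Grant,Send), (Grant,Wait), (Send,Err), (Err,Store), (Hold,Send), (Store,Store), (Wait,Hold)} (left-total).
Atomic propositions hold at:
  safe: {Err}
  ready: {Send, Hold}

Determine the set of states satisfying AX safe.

{Send}

Sat(AX safe) = {s : every successor in {Err}} = {Send}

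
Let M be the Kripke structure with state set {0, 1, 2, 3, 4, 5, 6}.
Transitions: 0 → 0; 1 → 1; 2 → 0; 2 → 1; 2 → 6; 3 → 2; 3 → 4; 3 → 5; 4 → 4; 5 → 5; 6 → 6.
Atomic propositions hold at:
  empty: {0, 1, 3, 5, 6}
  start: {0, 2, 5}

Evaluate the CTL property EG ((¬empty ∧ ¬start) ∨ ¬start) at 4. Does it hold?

Yes

Sat(¬empty) = {2, 4}
Sat(¬start) = {1, 3, 4, 6}
Sat(¬empty ∧ ¬start) = {4}
Sat((¬empty ∧ ¬start) ∨ ¬start) = {1, 3, 4, 6}
EG ((¬empty ∧ ¬start) ∨ ¬start): greatest fixpoint, start Z0 = {1, 3, 4, 6}, keep only states in Sat with some successor in Z. Already a fixed point.
Sat(EG ((¬empty ∧ ¬start) ∨ ¬start)) = {1, 3, 4, 6}
4 ∈ Sat(EG ((¬empty ∧ ¬start) ∨ ¬start)) = {1, 3, 4, 6}, so the formula holds at 4.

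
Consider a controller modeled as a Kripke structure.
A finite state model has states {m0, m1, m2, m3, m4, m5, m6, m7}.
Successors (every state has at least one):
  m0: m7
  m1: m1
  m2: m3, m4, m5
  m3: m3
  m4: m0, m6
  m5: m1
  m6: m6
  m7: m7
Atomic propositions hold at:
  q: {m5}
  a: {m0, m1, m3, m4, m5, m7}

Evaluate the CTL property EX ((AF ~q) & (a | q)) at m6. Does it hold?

Sat(~q) = {m0, m1, m2, m3, m4, m6, m7}
AF ~q: least fixpoint, start Z0 = {m0, m1, m2, m3, m4, m6, m7}, add states with every successor in Z. Z1 = {m0, m1, m2, m3, m4, m5, m6, m7}; fixed.
Sat(AF ~q) = {m0, m1, m2, m3, m4, m5, m6, m7}
Sat(a | q) = {m0, m1, m3, m4, m5, m7}
Sat((AF ~q) & (a | q)) = {m0, m1, m3, m4, m5, m7}
Sat(EX ((AF ~q) & (a | q))) = {s : some successor in {m0, m1, m3, m4, m5, m7}} = {m0, m1, m2, m3, m4, m5, m7}
m6 ∉ Sat(EX ((AF ~q) & (a | q))) = {m0, m1, m2, m3, m4, m5, m7}, so the formula does not hold at m6.

No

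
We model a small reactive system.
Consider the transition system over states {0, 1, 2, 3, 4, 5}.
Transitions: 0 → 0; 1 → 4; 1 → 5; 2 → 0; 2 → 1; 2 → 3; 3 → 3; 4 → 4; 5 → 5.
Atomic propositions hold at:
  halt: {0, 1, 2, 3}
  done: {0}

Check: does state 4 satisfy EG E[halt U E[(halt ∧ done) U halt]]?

No

Sat(halt ∧ done) = {0}
E[(halt ∧ done) U halt]: least fixpoint, start Z0 = Sat(halt) = {0, 1, 2, 3}, add states in Sat(halt ∧ done) with some successor in Z. Already a fixed point.
Sat(E[(halt ∧ done) U halt]) = {0, 1, 2, 3}
E[halt U E[(halt ∧ done) U halt]]: least fixpoint, start Z0 = Sat(E[(halt ∧ done) U halt]) = {0, 1, 2, 3}, add states in Sat(halt) with some successor in Z. Already a fixed point.
Sat(E[halt U E[(halt ∧ done) U halt]]) = {0, 1, 2, 3}
EG E[halt U E[(halt ∧ done) U halt]]: greatest fixpoint, start Z0 = {0, 1, 2, 3}, keep only states in Sat with some successor in Z. Z1 = {0, 2, 3}; fixed.
Sat(EG E[halt U E[(halt ∧ done) U halt]]) = {0, 2, 3}
4 ∉ Sat(EG E[halt U E[(halt ∧ done) U halt]]) = {0, 2, 3}, so the formula does not hold at 4.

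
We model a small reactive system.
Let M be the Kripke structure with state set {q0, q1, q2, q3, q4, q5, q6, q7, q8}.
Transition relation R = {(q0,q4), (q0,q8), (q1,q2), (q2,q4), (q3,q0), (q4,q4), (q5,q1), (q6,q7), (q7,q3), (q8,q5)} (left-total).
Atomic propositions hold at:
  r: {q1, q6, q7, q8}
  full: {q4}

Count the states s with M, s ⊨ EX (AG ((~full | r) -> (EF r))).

3

Sat(~full) = {q0, q1, q2, q3, q5, q6, q7, q8}
Sat(~full | r) = {q0, q1, q2, q3, q5, q6, q7, q8}
EF r: least fixpoint, start Z0 = {q1, q6, q7, q8}, add states with some successor in Z. Z1 = {q0, q1, q5, q6, q7, q8}; Z2 = {q0, q1, q3, q5, q6, q7, q8}; fixed.
Sat(EF r) = {q0, q1, q3, q5, q6, q7, q8}
Sat((~full | r) -> (EF r)) = {q0, q1, q3, q4, q5, q6, q7, q8}
AG ((~full | r) -> (EF r)): greatest fixpoint, start Z0 = {q0, q1, q3, q4, q5, q6, q7, q8}, keep only states in Sat with every successor in Z. Z1 = {q0, q3, q4, q5, q6, q7, q8}; Z2 = {q0, q3, q4, q6, q7, q8}; Z3 = {q0, q3, q4, q6, q7}; Z4 = {q3, q4, q6, q7}; Z5 = {q4, q6, q7}; Z6 = {q4, q6}; Z7 = {q4}; fixed.
Sat(AG ((~full | r) -> (EF r))) = {q4}
Sat(EX (AG ((~full | r) -> (EF r)))) = {s : some successor in {q4}} = {q0, q2, q4}
|Sat(EX (AG ((~full | r) -> (EF r))))| = |{q0, q2, q4}| = 3.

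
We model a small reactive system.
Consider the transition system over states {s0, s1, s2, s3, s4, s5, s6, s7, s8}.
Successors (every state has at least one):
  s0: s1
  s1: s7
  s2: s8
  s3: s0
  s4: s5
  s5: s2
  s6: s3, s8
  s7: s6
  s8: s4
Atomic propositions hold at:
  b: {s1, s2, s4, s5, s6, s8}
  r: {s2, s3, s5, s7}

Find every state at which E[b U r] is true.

{s1, s2, s3, s4, s5, s6, s7, s8}

E[b U r]: least fixpoint, start Z0 = Sat(r) = {s2, s3, s5, s7}, add states in Sat(b) with some successor in Z. Z1 = {s1, s2, s3, s4, s5, s6, s7}; Z2 = {s1, s2, s3, s4, s5, s6, s7, s8}; fixed.
Sat(E[b U r]) = {s1, s2, s3, s4, s5, s6, s7, s8}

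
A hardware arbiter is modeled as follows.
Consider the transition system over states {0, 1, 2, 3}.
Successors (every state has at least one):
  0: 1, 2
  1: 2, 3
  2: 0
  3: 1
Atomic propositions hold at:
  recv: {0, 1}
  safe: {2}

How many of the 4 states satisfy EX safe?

Sat(EX safe) = {s : some successor in {2}} = {0, 1}
|Sat(EX safe)| = |{0, 1}| = 2.

2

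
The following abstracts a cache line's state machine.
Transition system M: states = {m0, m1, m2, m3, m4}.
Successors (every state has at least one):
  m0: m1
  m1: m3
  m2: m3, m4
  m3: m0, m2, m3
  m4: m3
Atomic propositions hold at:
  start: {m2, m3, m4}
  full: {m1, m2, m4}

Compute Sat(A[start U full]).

{m1, m2, m4}

A[start U full]: least fixpoint, start Z0 = Sat(full) = {m1, m2, m4}, add states in Sat(start) with every successor in Z. Already a fixed point.
Sat(A[start U full]) = {m1, m2, m4}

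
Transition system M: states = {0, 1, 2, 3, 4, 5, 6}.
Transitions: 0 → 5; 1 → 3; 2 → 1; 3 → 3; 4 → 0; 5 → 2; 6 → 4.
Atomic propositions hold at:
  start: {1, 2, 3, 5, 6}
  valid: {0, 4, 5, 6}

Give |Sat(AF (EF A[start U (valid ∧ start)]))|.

4

Sat(valid ∧ start) = {5, 6}
A[start U (valid ∧ start)]: least fixpoint, start Z0 = Sat((valid ∧ start)) = {5, 6}, add states in Sat(start) with every successor in Z. Already a fixed point.
Sat(A[start U (valid ∧ start)]) = {5, 6}
EF A[start U (valid ∧ start)]: least fixpoint, start Z0 = {5, 6}, add states with some successor in Z. Z1 = {0, 5, 6}; Z2 = {0, 4, 5, 6}; fixed.
Sat(EF A[start U (valid ∧ start)]) = {0, 4, 5, 6}
AF (EF A[start U (valid ∧ start)]): least fixpoint, start Z0 = {0, 4, 5, 6}, add states with every successor in Z. Already a fixed point.
Sat(AF (EF A[start U (valid ∧ start)])) = {0, 4, 5, 6}
|Sat(AF (EF A[start U (valid ∧ start)]))| = |{0, 4, 5, 6}| = 4.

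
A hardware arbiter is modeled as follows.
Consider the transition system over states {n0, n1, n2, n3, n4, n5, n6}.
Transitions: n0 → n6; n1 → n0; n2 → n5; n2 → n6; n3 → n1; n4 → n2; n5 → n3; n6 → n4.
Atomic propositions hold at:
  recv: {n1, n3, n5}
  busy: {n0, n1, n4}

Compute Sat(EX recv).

{n2, n3, n5}

Sat(EX recv) = {s : some successor in {n1, n3, n5}} = {n2, n3, n5}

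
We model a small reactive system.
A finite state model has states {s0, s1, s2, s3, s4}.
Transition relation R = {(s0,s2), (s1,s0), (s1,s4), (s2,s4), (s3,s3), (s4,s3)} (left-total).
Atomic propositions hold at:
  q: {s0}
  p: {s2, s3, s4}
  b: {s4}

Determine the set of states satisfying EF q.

{s0, s1}

EF q: least fixpoint, start Z0 = {s0}, add states with some successor in Z. Z1 = {s0, s1}; fixed.
Sat(EF q) = {s0, s1}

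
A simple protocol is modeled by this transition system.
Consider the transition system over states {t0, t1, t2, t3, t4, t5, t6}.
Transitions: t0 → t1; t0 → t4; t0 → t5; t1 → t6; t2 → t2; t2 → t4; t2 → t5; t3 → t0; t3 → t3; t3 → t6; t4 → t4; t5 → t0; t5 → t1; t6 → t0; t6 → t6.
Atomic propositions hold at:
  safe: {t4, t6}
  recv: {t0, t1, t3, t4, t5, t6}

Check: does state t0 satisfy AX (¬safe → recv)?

Sat(¬safe) = {t0, t1, t2, t3, t5}
Sat(¬safe → recv) = {t0, t1, t3, t4, t5, t6}
Sat(AX (¬safe → recv)) = {s : every successor in {t0, t1, t3, t4, t5, t6}} = {t0, t1, t3, t4, t5, t6}
t0 ∈ Sat(AX (¬safe → recv)) = {t0, t1, t3, t4, t5, t6}, so the formula holds at t0.

Yes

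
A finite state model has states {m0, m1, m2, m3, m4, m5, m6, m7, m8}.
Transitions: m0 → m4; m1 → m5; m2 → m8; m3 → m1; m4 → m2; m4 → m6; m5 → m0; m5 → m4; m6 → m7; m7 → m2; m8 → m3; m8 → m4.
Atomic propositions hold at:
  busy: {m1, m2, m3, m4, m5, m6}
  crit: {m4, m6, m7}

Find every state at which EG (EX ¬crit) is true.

Sat(¬crit) = {m0, m1, m2, m3, m5, m8}
Sat(EX ¬crit) = {s : some successor in {m0, m1, m2, m3, m5, m8}} = {m1, m2, m3, m4, m5, m7, m8}
EG (EX ¬crit): greatest fixpoint, start Z0 = {m1, m2, m3, m4, m5, m7, m8}, keep only states in Sat with some successor in Z. Already a fixed point.
Sat(EG (EX ¬crit)) = {m1, m2, m3, m4, m5, m7, m8}

{m1, m2, m3, m4, m5, m7, m8}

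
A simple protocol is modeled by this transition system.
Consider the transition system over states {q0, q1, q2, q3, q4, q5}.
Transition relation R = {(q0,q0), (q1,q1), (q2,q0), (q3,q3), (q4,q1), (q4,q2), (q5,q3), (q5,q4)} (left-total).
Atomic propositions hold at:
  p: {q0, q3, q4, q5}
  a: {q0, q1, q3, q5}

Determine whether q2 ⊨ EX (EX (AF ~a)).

Sat(~a) = {q2, q4}
AF ~a: least fixpoint, start Z0 = {q2, q4}, add states with every successor in Z. Already a fixed point.
Sat(AF ~a) = {q2, q4}
Sat(EX (AF ~a)) = {s : some successor in {q2, q4}} = {q4, q5}
Sat(EX (EX (AF ~a))) = {s : some successor in {q4, q5}} = {q5}
q2 ∉ Sat(EX (EX (AF ~a))) = {q5}, so the formula does not hold at q2.

No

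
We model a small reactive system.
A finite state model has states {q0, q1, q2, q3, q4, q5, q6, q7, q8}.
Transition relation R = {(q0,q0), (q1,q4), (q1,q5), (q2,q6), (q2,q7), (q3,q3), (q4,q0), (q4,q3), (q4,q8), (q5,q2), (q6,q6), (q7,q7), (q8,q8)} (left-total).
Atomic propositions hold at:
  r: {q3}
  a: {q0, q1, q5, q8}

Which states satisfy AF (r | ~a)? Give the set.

{q1, q2, q3, q4, q5, q6, q7}

Sat(~a) = {q2, q3, q4, q6, q7}
Sat(r | ~a) = {q2, q3, q4, q6, q7}
AF (r | ~a): least fixpoint, start Z0 = {q2, q3, q4, q6, q7}, add states with every successor in Z. Z1 = {q2, q3, q4, q5, q6, q7}; Z2 = {q1, q2, q3, q4, q5, q6, q7}; fixed.
Sat(AF (r | ~a)) = {q1, q2, q3, q4, q5, q6, q7}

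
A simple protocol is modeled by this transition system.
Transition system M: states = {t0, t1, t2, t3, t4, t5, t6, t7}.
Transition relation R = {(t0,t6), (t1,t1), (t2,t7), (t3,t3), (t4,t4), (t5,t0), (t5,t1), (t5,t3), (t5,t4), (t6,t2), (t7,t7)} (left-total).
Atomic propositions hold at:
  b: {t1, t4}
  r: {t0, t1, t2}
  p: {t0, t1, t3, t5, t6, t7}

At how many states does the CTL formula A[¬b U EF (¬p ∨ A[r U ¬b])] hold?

Sat(¬b) = {t0, t2, t3, t5, t6, t7}
Sat(¬p) = {t2, t4}
A[r U ¬b]: least fixpoint, start Z0 = Sat(¬b) = {t0, t2, t3, t5, t6, t7}, add states in Sat(r) with every successor in Z. Already a fixed point.
Sat(A[r U ¬b]) = {t0, t2, t3, t5, t6, t7}
Sat(¬p ∨ A[r U ¬b]) = {t0, t2, t3, t4, t5, t6, t7}
EF (¬p ∨ A[r U ¬b]): least fixpoint, start Z0 = {t0, t2, t3, t4, t5, t6, t7}, add states with some successor in Z. Already a fixed point.
Sat(EF (¬p ∨ A[r U ¬b])) = {t0, t2, t3, t4, t5, t6, t7}
A[¬b U EF (¬p ∨ A[r U ¬b])]: least fixpoint, start Z0 = Sat(EF (¬p ∨ A[r U ¬b])) = {t0, t2, t3, t4, t5, t6, t7}, add states in Sat(¬b) with every successor in Z. Already a fixed point.
Sat(A[¬b U EF (¬p ∨ A[r U ¬b])]) = {t0, t2, t3, t4, t5, t6, t7}
|Sat(A[¬b U EF (¬p ∨ A[r U ¬b])])| = |{t0, t2, t3, t4, t5, t6, t7}| = 7.

7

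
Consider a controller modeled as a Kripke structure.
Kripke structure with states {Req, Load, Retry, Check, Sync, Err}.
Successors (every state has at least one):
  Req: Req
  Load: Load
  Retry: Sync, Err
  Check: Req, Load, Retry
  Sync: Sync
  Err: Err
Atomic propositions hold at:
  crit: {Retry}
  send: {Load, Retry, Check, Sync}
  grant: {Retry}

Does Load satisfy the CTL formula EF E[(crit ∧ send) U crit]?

No

Sat(crit ∧ send) = {Retry}
E[(crit ∧ send) U crit]: least fixpoint, start Z0 = Sat(crit) = {Retry}, add states in Sat(crit ∧ send) with some successor in Z. Already a fixed point.
Sat(E[(crit ∧ send) U crit]) = {Retry}
EF E[(crit ∧ send) U crit]: least fixpoint, start Z0 = {Retry}, add states with some successor in Z. Z1 = {Retry, Check}; fixed.
Sat(EF E[(crit ∧ send) U crit]) = {Retry, Check}
Load ∉ Sat(EF E[(crit ∧ send) U crit]) = {Retry, Check}, so the formula does not hold at Load.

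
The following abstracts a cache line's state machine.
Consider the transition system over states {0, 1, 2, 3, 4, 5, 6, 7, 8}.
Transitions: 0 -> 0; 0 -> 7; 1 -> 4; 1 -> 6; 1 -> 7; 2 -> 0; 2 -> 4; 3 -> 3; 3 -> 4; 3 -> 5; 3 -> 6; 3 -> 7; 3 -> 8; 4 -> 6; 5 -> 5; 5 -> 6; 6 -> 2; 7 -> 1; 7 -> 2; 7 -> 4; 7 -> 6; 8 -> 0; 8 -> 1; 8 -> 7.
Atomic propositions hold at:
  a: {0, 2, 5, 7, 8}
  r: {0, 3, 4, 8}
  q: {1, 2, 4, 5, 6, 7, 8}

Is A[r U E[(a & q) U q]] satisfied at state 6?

Sat(a & q) = {2, 5, 7, 8}
E[(a & q) U q]: least fixpoint, start Z0 = Sat(q) = {1, 2, 4, 5, 6, 7, 8}, add states in Sat(a & q) with some successor in Z. Already a fixed point.
Sat(E[(a & q) U q]) = {1, 2, 4, 5, 6, 7, 8}
A[r U E[(a & q) U q]]: least fixpoint, start Z0 = Sat(E[(a & q) U q]) = {1, 2, 4, 5, 6, 7, 8}, add states in Sat(r) with every successor in Z. Already a fixed point.
Sat(A[r U E[(a & q) U q]]) = {1, 2, 4, 5, 6, 7, 8}
6 ∈ Sat(A[r U E[(a & q) U q]]) = {1, 2, 4, 5, 6, 7, 8}, so the formula holds at 6.

Yes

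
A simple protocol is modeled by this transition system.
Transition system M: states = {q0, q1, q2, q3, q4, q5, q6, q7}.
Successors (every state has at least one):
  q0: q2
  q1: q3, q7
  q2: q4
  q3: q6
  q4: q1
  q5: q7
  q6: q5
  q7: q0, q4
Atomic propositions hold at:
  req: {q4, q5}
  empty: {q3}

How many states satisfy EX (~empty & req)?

3

Sat(~empty) = {q0, q1, q2, q4, q5, q6, q7}
Sat(~empty & req) = {q4, q5}
Sat(EX (~empty & req)) = {s : some successor in {q4, q5}} = {q2, q6, q7}
|Sat(EX (~empty & req))| = |{q2, q6, q7}| = 3.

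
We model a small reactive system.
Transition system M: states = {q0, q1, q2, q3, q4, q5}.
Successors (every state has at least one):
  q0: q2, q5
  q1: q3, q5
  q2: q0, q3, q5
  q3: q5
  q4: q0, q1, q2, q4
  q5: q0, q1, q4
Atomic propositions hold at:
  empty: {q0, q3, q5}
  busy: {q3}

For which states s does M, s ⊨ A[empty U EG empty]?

EG empty: greatest fixpoint, start Z0 = {q0, q3, q5}, keep only states in Sat with some successor in Z. Already a fixed point.
Sat(EG empty) = {q0, q3, q5}
A[empty U EG empty]: least fixpoint, start Z0 = Sat(EG empty) = {q0, q3, q5}, add states in Sat(empty) with every successor in Z. Already a fixed point.
Sat(A[empty U EG empty]) = {q0, q3, q5}

{q0, q3, q5}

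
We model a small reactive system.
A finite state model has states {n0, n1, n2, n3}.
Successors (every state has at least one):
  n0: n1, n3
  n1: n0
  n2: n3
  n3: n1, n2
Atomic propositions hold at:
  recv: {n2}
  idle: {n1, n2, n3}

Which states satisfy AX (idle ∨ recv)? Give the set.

{n0, n2, n3}

Sat(idle ∨ recv) = {n1, n2, n3}
Sat(AX (idle ∨ recv)) = {s : every successor in {n1, n2, n3}} = {n0, n2, n3}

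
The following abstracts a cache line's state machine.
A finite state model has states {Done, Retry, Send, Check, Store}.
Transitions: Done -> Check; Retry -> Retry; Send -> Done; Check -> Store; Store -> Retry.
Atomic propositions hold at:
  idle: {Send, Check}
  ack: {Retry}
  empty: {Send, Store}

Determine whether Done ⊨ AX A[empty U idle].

Yes

A[empty U idle]: least fixpoint, start Z0 = Sat(idle) = {Send, Check}, add states in Sat(empty) with every successor in Z. Already a fixed point.
Sat(A[empty U idle]) = {Send, Check}
Sat(AX A[empty U idle]) = {s : every successor in {Send, Check}} = {Done}
Done ∈ Sat(AX A[empty U idle]) = {Done}, so the formula holds at Done.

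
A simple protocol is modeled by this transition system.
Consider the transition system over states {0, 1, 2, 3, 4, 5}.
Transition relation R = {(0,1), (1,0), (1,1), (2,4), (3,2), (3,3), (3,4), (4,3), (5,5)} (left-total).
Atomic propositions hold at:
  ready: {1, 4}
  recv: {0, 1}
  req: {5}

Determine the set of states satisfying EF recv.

EF recv: least fixpoint, start Z0 = {0, 1}, add states with some successor in Z. Already a fixed point.
Sat(EF recv) = {0, 1}

{0, 1}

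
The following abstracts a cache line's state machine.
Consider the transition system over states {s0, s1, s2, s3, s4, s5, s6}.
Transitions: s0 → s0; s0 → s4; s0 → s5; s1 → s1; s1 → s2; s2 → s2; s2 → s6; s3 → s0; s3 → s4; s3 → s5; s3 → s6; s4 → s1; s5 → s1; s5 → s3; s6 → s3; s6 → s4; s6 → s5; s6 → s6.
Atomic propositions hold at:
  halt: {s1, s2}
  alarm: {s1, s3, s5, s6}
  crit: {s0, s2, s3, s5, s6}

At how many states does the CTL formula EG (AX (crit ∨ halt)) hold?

Sat(crit ∨ halt) = {s0, s1, s2, s3, s5, s6}
Sat(AX (crit ∨ halt)) = {s : every successor in {s0, s1, s2, s3, s5, s6}} = {s1, s2, s4, s5}
EG (AX (crit ∨ halt)): greatest fixpoint, start Z0 = {s1, s2, s4, s5}, keep only states in Sat with some successor in Z. Already a fixed point.
Sat(EG (AX (crit ∨ halt))) = {s1, s2, s4, s5}
|Sat(EG (AX (crit ∨ halt)))| = |{s1, s2, s4, s5}| = 4.

4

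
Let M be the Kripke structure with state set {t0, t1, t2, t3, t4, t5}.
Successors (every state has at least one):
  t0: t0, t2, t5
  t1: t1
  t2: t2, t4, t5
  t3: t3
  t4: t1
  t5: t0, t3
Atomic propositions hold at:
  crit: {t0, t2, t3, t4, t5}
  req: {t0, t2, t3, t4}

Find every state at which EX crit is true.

Sat(EX crit) = {s : some successor in {t0, t2, t3, t4, t5}} = {t0, t2, t3, t5}

{t0, t2, t3, t5}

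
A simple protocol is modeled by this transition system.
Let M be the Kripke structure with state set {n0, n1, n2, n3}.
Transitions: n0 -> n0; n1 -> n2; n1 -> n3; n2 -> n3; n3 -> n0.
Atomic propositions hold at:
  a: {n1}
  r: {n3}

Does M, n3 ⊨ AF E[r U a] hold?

No

E[r U a]: least fixpoint, start Z0 = Sat(a) = {n1}, add states in Sat(r) with some successor in Z. Already a fixed point.
Sat(E[r U a]) = {n1}
AF E[r U a]: least fixpoint, start Z0 = {n1}, add states with every successor in Z. Already a fixed point.
Sat(AF E[r U a]) = {n1}
n3 ∉ Sat(AF E[r U a]) = {n1}, so the formula does not hold at n3.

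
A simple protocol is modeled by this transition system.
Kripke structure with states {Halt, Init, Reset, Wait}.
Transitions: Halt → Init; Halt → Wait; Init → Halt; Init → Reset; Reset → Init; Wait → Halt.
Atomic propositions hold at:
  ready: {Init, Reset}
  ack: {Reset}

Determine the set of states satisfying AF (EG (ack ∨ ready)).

Sat(ack ∨ ready) = {Init, Reset}
EG (ack ∨ ready): greatest fixpoint, start Z0 = {Init, Reset}, keep only states in Sat with some successor in Z. Already a fixed point.
Sat(EG (ack ∨ ready)) = {Init, Reset}
AF (EG (ack ∨ ready)): least fixpoint, start Z0 = {Init, Reset}, add states with every successor in Z. Already a fixed point.
Sat(AF (EG (ack ∨ ready))) = {Init, Reset}

{Init, Reset}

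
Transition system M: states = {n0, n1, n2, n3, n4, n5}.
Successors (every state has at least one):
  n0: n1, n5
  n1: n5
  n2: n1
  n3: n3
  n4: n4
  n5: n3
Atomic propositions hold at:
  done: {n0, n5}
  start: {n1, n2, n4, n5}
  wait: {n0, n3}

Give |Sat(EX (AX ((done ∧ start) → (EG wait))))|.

Sat(done ∧ start) = {n5}
EG wait: greatest fixpoint, start Z0 = {n0, n3}, keep only states in Sat with some successor in Z. Z1 = {n3}; fixed.
Sat(EG wait) = {n3}
Sat((done ∧ start) → (EG wait)) = {n0, n1, n2, n3, n4}
Sat(AX ((done ∧ start) → (EG wait))) = {s : every successor in {n0, n1, n2, n3, n4}} = {n2, n3, n4, n5}
Sat(EX (AX ((done ∧ start) → (EG wait)))) = {s : some successor in {n2, n3, n4, n5}} = {n0, n1, n3, n4, n5}
|Sat(EX (AX ((done ∧ start) → (EG wait))))| = |{n0, n1, n3, n4, n5}| = 5.

5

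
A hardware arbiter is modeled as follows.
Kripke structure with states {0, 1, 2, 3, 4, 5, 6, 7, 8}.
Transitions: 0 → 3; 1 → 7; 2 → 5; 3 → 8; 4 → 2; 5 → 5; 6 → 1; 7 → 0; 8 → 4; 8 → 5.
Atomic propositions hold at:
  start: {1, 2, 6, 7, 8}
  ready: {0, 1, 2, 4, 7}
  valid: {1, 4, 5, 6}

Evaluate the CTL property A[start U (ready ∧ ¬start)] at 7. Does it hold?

Yes

Sat(¬start) = {0, 3, 4, 5}
Sat(ready ∧ ¬start) = {0, 4}
A[start U (ready ∧ ¬start)]: least fixpoint, start Z0 = Sat((ready ∧ ¬start)) = {0, 4}, add states in Sat(start) with every successor in Z. Z1 = {0, 4, 7}; Z2 = {0, 1, 4, 7}; Z3 = {0, 1, 4, 6, 7}; fixed.
Sat(A[start U (ready ∧ ¬start)]) = {0, 1, 4, 6, 7}
7 ∈ Sat(A[start U (ready ∧ ¬start)]) = {0, 1, 4, 6, 7}, so the formula holds at 7.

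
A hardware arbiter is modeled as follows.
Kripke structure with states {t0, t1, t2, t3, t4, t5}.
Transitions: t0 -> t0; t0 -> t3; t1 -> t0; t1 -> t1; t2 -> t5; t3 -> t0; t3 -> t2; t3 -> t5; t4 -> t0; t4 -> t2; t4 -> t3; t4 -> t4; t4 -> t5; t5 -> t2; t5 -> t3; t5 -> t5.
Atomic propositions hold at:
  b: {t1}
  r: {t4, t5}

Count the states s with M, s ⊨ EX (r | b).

Sat(r | b) = {t1, t4, t5}
Sat(EX (r | b)) = {s : some successor in {t1, t4, t5}} = {t1, t2, t3, t4, t5}
|Sat(EX (r | b))| = |{t1, t2, t3, t4, t5}| = 5.

5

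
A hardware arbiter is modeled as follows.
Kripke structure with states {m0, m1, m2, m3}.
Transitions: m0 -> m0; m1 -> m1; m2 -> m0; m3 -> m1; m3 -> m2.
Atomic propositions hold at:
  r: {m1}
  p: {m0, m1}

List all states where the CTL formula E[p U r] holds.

{m1}

E[p U r]: least fixpoint, start Z0 = Sat(r) = {m1}, add states in Sat(p) with some successor in Z. Already a fixed point.
Sat(E[p U r]) = {m1}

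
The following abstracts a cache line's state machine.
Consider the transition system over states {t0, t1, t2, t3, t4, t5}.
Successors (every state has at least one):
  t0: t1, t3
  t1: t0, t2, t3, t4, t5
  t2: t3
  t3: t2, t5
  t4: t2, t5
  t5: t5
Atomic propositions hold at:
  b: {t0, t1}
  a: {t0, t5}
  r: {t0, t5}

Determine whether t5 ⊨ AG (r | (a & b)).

Sat(a & b) = {t0}
Sat(r | (a & b)) = {t0, t5}
AG (r | (a & b)): greatest fixpoint, start Z0 = {t0, t5}, keep only states in Sat with every successor in Z. Z1 = {t5}; fixed.
Sat(AG (r | (a & b))) = {t5}
t5 ∈ Sat(AG (r | (a & b))) = {t5}, so the formula holds at t5.

Yes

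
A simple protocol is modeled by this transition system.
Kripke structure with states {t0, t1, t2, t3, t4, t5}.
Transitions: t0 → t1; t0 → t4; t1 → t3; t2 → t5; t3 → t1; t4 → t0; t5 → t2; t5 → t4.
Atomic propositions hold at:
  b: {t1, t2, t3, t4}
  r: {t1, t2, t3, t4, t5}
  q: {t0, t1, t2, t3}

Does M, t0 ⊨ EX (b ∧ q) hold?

Sat(b ∧ q) = {t1, t2, t3}
Sat(EX (b ∧ q)) = {s : some successor in {t1, t2, t3}} = {t0, t1, t3, t5}
t0 ∈ Sat(EX (b ∧ q)) = {t0, t1, t3, t5}, so the formula holds at t0.

Yes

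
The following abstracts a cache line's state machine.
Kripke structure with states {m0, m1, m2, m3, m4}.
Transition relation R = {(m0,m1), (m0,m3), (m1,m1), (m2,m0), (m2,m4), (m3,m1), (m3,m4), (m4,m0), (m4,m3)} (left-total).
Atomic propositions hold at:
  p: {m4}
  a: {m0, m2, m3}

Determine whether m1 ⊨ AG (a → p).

Yes

Sat(a → p) = {m1, m4}
AG (a → p): greatest fixpoint, start Z0 = {m1, m4}, keep only states in Sat with every successor in Z. Z1 = {m1}; fixed.
Sat(AG (a → p)) = {m1}
m1 ∈ Sat(AG (a → p)) = {m1}, so the formula holds at m1.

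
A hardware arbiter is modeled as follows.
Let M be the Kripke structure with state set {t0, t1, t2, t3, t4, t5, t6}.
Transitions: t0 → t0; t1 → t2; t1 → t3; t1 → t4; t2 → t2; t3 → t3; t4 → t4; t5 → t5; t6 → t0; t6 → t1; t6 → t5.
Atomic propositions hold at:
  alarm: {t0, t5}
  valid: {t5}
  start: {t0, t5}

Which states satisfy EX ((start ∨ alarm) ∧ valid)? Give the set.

{t5, t6}

Sat(start ∨ alarm) = {t0, t5}
Sat((start ∨ alarm) ∧ valid) = {t5}
Sat(EX ((start ∨ alarm) ∧ valid)) = {s : some successor in {t5}} = {t5, t6}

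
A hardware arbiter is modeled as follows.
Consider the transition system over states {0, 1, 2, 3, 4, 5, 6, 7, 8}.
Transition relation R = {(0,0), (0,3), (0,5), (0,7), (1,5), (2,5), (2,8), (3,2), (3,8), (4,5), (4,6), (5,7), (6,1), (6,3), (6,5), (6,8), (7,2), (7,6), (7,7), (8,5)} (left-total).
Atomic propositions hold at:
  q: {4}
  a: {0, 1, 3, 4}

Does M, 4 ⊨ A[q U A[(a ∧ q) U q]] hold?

Yes

Sat(a ∧ q) = {4}
A[(a ∧ q) U q]: least fixpoint, start Z0 = Sat(q) = {4}, add states in Sat(a ∧ q) with every successor in Z. Already a fixed point.
Sat(A[(a ∧ q) U q]) = {4}
A[q U A[(a ∧ q) U q]]: least fixpoint, start Z0 = Sat(A[(a ∧ q) U q]) = {4}, add states in Sat(q) with every successor in Z. Already a fixed point.
Sat(A[q U A[(a ∧ q) U q]]) = {4}
4 ∈ Sat(A[q U A[(a ∧ q) U q]]) = {4}, so the formula holds at 4.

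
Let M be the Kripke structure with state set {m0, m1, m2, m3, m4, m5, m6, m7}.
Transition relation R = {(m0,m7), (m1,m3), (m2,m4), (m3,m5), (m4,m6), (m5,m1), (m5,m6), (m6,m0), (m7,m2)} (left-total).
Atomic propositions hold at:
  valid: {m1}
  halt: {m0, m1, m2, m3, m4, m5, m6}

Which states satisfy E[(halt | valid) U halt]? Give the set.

{m0, m1, m2, m3, m4, m5, m6}

Sat(halt | valid) = {m0, m1, m2, m3, m4, m5, m6}
E[(halt | valid) U halt]: least fixpoint, start Z0 = Sat(halt) = {m0, m1, m2, m3, m4, m5, m6}, add states in Sat(halt | valid) with some successor in Z. Already a fixed point.
Sat(E[(halt | valid) U halt]) = {m0, m1, m2, m3, m4, m5, m6}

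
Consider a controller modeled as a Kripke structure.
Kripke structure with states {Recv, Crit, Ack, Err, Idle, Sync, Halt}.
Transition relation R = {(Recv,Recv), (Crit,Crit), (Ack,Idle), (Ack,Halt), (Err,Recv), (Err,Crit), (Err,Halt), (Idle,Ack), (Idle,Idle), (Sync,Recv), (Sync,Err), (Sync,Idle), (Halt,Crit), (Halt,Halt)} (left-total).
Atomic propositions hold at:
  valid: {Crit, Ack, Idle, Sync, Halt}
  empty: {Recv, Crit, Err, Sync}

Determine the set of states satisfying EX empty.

Sat(EX empty) = {s : some successor in {Recv, Crit, Err, Sync}} = {Recv, Crit, Err, Sync, Halt}

{Recv, Crit, Err, Sync, Halt}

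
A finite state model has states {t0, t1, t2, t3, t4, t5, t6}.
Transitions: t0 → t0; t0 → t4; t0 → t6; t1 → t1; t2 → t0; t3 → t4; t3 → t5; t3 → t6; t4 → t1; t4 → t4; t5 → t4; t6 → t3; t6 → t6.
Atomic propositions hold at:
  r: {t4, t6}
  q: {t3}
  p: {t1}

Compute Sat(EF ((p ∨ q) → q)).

{t0, t2, t3, t4, t5, t6}

Sat(p ∨ q) = {t1, t3}
Sat((p ∨ q) → q) = {t0, t2, t3, t4, t5, t6}
EF ((p ∨ q) → q): least fixpoint, start Z0 = {t0, t2, t3, t4, t5, t6}, add states with some successor in Z. Already a fixed point.
Sat(EF ((p ∨ q) → q)) = {t0, t2, t3, t4, t5, t6}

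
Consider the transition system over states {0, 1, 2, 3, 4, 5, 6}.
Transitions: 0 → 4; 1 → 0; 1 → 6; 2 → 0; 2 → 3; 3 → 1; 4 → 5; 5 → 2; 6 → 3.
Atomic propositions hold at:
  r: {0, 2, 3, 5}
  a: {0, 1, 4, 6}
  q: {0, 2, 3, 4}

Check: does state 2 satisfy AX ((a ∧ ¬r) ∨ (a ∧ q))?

No

Sat(¬r) = {1, 4, 6}
Sat(a ∧ ¬r) = {1, 4, 6}
Sat(a ∧ q) = {0, 4}
Sat((a ∧ ¬r) ∨ (a ∧ q)) = {0, 1, 4, 6}
Sat(AX ((a ∧ ¬r) ∨ (a ∧ q))) = {s : every successor in {0, 1, 4, 6}} = {0, 1, 3}
2 ∉ Sat(AX ((a ∧ ¬r) ∨ (a ∧ q))) = {0, 1, 3}, so the formula does not hold at 2.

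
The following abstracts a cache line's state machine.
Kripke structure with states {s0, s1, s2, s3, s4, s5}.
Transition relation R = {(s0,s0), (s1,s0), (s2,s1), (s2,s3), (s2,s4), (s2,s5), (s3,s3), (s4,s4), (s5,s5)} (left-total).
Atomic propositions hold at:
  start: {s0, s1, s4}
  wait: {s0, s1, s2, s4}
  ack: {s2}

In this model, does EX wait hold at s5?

Sat(EX wait) = {s : some successor in {s0, s1, s2, s4}} = {s0, s1, s2, s4}
s5 ∉ Sat(EX wait) = {s0, s1, s2, s4}, so the formula does not hold at s5.

No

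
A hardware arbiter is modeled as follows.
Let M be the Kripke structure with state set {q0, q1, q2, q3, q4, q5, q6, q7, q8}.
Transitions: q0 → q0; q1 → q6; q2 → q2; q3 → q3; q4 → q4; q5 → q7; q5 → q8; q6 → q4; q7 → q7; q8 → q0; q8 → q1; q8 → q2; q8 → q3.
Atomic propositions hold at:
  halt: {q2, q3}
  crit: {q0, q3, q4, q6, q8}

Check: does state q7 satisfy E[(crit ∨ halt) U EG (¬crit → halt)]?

No

Sat(crit ∨ halt) = {q0, q2, q3, q4, q6, q8}
Sat(¬crit) = {q1, q2, q5, q7}
Sat(¬crit → halt) = {q0, q2, q3, q4, q6, q8}
EG (¬crit → halt): greatest fixpoint, start Z0 = {q0, q2, q3, q4, q6, q8}, keep only states in Sat with some successor in Z. Already a fixed point.
Sat(EG (¬crit → halt)) = {q0, q2, q3, q4, q6, q8}
E[(crit ∨ halt) U EG (¬crit → halt)]: least fixpoint, start Z0 = Sat(EG (¬crit → halt)) = {q0, q2, q3, q4, q6, q8}, add states in Sat(crit ∨ halt) with some successor in Z. Already a fixed point.
Sat(E[(crit ∨ halt) U EG (¬crit → halt)]) = {q0, q2, q3, q4, q6, q8}
q7 ∉ Sat(E[(crit ∨ halt) U EG (¬crit → halt)]) = {q0, q2, q3, q4, q6, q8}, so the formula does not hold at q7.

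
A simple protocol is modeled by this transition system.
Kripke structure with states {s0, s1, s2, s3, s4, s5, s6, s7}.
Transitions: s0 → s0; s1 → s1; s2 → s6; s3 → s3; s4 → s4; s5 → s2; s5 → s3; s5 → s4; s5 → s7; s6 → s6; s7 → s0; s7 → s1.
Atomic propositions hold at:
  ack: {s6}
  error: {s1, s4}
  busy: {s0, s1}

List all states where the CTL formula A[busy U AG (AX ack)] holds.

{s2, s6}

Sat(AX ack) = {s : every successor in {s6}} = {s2, s6}
AG (AX ack): greatest fixpoint, start Z0 = {s2, s6}, keep only states in Sat with every successor in Z. Already a fixed point.
Sat(AG (AX ack)) = {s2, s6}
A[busy U AG (AX ack)]: least fixpoint, start Z0 = Sat(AG (AX ack)) = {s2, s6}, add states in Sat(busy) with every successor in Z. Already a fixed point.
Sat(A[busy U AG (AX ack)]) = {s2, s6}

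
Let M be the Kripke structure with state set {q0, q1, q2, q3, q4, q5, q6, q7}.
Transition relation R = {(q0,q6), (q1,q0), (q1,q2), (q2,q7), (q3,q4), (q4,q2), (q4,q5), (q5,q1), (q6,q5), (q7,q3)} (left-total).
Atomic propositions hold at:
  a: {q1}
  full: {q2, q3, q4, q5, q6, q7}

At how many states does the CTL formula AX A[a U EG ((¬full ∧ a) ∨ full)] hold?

7

Sat(¬full) = {q0, q1}
Sat(¬full ∧ a) = {q1}
Sat((¬full ∧ a) ∨ full) = {q1, q2, q3, q4, q5, q6, q7}
EG ((¬full ∧ a) ∨ full): greatest fixpoint, start Z0 = {q1, q2, q3, q4, q5, q6, q7}, keep only states in Sat with some successor in Z. Already a fixed point.
Sat(EG ((¬full ∧ a) ∨ full)) = {q1, q2, q3, q4, q5, q6, q7}
A[a U EG ((¬full ∧ a) ∨ full)]: least fixpoint, start Z0 = Sat(EG ((¬full ∧ a) ∨ full)) = {q1, q2, q3, q4, q5, q6, q7}, add states in Sat(a) with every successor in Z. Already a fixed point.
Sat(A[a U EG ((¬full ∧ a) ∨ full)]) = {q1, q2, q3, q4, q5, q6, q7}
Sat(AX A[a U EG ((¬full ∧ a) ∨ full)]) = {s : every successor in {q1, q2, q3, q4, q5, q6, q7}} = {q0, q2, q3, q4, q5, q6, q7}
|Sat(AX A[a U EG ((¬full ∧ a) ∨ full)])| = |{q0, q2, q3, q4, q5, q6, q7}| = 7.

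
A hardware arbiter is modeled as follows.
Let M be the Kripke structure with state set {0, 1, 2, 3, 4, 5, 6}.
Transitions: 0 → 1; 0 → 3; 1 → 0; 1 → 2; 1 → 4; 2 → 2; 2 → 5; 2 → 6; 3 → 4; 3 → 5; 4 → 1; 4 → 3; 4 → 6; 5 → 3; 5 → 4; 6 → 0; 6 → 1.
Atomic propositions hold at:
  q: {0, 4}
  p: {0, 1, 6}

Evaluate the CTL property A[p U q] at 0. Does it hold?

A[p U q]: least fixpoint, start Z0 = Sat(q) = {0, 4}, add states in Sat(p) with every successor in Z. Already a fixed point.
Sat(A[p U q]) = {0, 4}
0 ∈ Sat(A[p U q]) = {0, 4}, so the formula holds at 0.

Yes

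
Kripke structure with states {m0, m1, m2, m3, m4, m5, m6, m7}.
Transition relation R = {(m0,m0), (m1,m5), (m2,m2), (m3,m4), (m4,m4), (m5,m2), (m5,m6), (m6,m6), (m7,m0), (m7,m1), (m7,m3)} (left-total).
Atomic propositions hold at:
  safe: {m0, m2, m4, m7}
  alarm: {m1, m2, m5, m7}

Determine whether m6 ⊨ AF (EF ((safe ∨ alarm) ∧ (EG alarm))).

No

Sat(safe ∨ alarm) = {m0, m1, m2, m4, m5, m7}
EG alarm: greatest fixpoint, start Z0 = {m1, m2, m5, m7}, keep only states in Sat with some successor in Z. Already a fixed point.
Sat(EG alarm) = {m1, m2, m5, m7}
Sat((safe ∨ alarm) ∧ (EG alarm)) = {m1, m2, m5, m7}
EF ((safe ∨ alarm) ∧ (EG alarm)): least fixpoint, start Z0 = {m1, m2, m5, m7}, add states with some successor in Z. Already a fixed point.
Sat(EF ((safe ∨ alarm) ∧ (EG alarm))) = {m1, m2, m5, m7}
AF (EF ((safe ∨ alarm) ∧ (EG alarm))): least fixpoint, start Z0 = {m1, m2, m5, m7}, add states with every successor in Z. Already a fixed point.
Sat(AF (EF ((safe ∨ alarm) ∧ (EG alarm)))) = {m1, m2, m5, m7}
m6 ∉ Sat(AF (EF ((safe ∨ alarm) ∧ (EG alarm)))) = {m1, m2, m5, m7}, so the formula does not hold at m6.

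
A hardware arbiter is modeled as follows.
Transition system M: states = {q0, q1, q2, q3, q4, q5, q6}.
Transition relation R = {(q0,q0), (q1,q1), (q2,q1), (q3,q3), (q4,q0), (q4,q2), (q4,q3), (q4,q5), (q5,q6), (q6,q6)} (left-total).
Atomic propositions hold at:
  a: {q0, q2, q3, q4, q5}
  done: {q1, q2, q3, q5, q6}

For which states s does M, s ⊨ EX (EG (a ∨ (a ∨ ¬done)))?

Sat(¬done) = {q0, q4}
Sat(a ∨ ¬done) = {q0, q2, q3, q4, q5}
Sat(a ∨ (a ∨ ¬done)) = {q0, q2, q3, q4, q5}
EG (a ∨ (a ∨ ¬done)): greatest fixpoint, start Z0 = {q0, q2, q3, q4, q5}, keep only states in Sat with some successor in Z. Z1 = {q0, q3, q4}; fixed.
Sat(EG (a ∨ (a ∨ ¬done))) = {q0, q3, q4}
Sat(EX (EG (a ∨ (a ∨ ¬done)))) = {s : some successor in {q0, q3, q4}} = {q0, q3, q4}

{q0, q3, q4}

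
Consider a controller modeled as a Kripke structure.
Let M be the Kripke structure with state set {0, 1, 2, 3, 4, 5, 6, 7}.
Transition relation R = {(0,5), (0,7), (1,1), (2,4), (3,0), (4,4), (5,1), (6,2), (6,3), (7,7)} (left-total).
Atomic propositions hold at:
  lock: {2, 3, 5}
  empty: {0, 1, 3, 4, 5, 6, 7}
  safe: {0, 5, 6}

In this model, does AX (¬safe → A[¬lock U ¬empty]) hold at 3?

Sat(¬safe) = {1, 2, 3, 4, 7}
Sat(¬lock) = {0, 1, 4, 6, 7}
Sat(¬empty) = {2}
A[¬lock U ¬empty]: least fixpoint, start Z0 = Sat(¬empty) = {2}, add states in Sat(¬lock) with every successor in Z. Already a fixed point.
Sat(A[¬lock U ¬empty]) = {2}
Sat(¬safe → A[¬lock U ¬empty]) = {0, 2, 5, 6}
Sat(AX (¬safe → A[¬lock U ¬empty])) = {s : every successor in {0, 2, 5, 6}} = {3}
3 ∈ Sat(AX (¬safe → A[¬lock U ¬empty])) = {3}, so the formula holds at 3.

Yes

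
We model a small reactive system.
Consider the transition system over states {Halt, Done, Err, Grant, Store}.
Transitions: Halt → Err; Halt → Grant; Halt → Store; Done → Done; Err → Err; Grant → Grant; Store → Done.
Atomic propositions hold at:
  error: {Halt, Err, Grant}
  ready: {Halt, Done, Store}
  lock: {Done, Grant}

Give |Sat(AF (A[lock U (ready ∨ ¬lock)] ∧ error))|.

Sat(¬lock) = {Halt, Err, Store}
Sat(ready ∨ ¬lock) = {Halt, Done, Err, Store}
A[lock U (ready ∨ ¬lock)]: least fixpoint, start Z0 = Sat((ready ∨ ¬lock)) = {Halt, Done, Err, Store}, add states in Sat(lock) with every successor in Z. Already a fixed point.
Sat(A[lock U (ready ∨ ¬lock)]) = {Halt, Done, Err, Store}
Sat(A[lock U (ready ∨ ¬lock)] ∧ error) = {Halt, Err}
AF (A[lock U (ready ∨ ¬lock)] ∧ error): least fixpoint, start Z0 = {Halt, Err}, add states with every successor in Z. Already a fixed point.
Sat(AF (A[lock U (ready ∨ ¬lock)] ∧ error)) = {Halt, Err}
|Sat(AF (A[lock U (ready ∨ ¬lock)] ∧ error))| = |{Halt, Err}| = 2.

2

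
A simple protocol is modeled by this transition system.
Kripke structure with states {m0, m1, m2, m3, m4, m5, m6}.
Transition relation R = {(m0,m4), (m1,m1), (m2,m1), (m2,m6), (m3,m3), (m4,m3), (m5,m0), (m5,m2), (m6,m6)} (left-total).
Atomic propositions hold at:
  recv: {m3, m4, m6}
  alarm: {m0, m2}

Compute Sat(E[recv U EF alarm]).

{m0, m2, m5}

EF alarm: least fixpoint, start Z0 = {m0, m2}, add states with some successor in Z. Z1 = {m0, m2, m5}; fixed.
Sat(EF alarm) = {m0, m2, m5}
E[recv U EF alarm]: least fixpoint, start Z0 = Sat(EF alarm) = {m0, m2, m5}, add states in Sat(recv) with some successor in Z. Already a fixed point.
Sat(E[recv U EF alarm]) = {m0, m2, m5}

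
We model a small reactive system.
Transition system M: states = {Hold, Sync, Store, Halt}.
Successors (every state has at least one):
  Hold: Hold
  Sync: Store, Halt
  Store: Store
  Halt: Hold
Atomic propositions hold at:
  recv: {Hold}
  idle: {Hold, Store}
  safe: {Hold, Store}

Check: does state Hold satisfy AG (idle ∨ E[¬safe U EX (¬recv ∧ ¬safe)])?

Sat(¬safe) = {Sync, Halt}
Sat(¬recv) = {Sync, Store, Halt}
Sat(¬recv ∧ ¬safe) = {Sync, Halt}
Sat(EX (¬recv ∧ ¬safe)) = {s : some successor in {Sync, Halt}} = {Sync}
E[¬safe U EX (¬recv ∧ ¬safe)]: least fixpoint, start Z0 = Sat(EX (¬recv ∧ ¬safe)) = {Sync}, add states in Sat(¬safe) with some successor in Z. Already a fixed point.
Sat(E[¬safe U EX (¬recv ∧ ¬safe)]) = {Sync}
Sat(idle ∨ E[¬safe U EX (¬recv ∧ ¬safe)]) = {Hold, Sync, Store}
AG (idle ∨ E[¬safe U EX (¬recv ∧ ¬safe)]): greatest fixpoint, start Z0 = {Hold, Sync, Store}, keep only states in Sat with every successor in Z. Z1 = {Hold, Store}; fixed.
Sat(AG (idle ∨ E[¬safe U EX (¬recv ∧ ¬safe)])) = {Hold, Store}
Hold ∈ Sat(AG (idle ∨ E[¬safe U EX (¬recv ∧ ¬safe)])) = {Hold, Store}, so the formula holds at Hold.

Yes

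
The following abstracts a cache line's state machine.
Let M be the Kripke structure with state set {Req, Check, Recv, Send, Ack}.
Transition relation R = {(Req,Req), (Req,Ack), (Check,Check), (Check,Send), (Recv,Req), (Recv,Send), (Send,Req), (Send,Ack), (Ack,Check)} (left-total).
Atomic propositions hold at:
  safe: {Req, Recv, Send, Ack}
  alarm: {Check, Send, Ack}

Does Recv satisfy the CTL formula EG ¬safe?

No

Sat(¬safe) = {Check}
EG ¬safe: greatest fixpoint, start Z0 = {Check}, keep only states in Sat with some successor in Z. Already a fixed point.
Sat(EG ¬safe) = {Check}
Recv ∉ Sat(EG ¬safe) = {Check}, so the formula does not hold at Recv.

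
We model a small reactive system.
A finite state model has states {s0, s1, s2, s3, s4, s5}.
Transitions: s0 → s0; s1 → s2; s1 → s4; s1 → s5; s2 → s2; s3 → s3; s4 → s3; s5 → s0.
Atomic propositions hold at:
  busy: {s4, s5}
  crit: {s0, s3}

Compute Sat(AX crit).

{s0, s3, s4, s5}

Sat(AX crit) = {s : every successor in {s0, s3}} = {s0, s3, s4, s5}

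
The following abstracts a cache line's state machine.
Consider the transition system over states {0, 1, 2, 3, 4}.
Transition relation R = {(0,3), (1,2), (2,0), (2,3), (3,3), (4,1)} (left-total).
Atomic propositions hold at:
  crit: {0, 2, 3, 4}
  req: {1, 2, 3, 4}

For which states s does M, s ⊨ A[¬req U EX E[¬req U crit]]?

{0, 1, 2, 3}

Sat(¬req) = {0}
E[¬req U crit]: least fixpoint, start Z0 = Sat(crit) = {0, 2, 3, 4}, add states in Sat(¬req) with some successor in Z. Already a fixed point.
Sat(E[¬req U crit]) = {0, 2, 3, 4}
Sat(EX E[¬req U crit]) = {s : some successor in {0, 2, 3, 4}} = {0, 1, 2, 3}
A[¬req U EX E[¬req U crit]]: least fixpoint, start Z0 = Sat(EX E[¬req U crit]) = {0, 1, 2, 3}, add states in Sat(¬req) with every successor in Z. Already a fixed point.
Sat(A[¬req U EX E[¬req U crit]]) = {0, 1, 2, 3}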